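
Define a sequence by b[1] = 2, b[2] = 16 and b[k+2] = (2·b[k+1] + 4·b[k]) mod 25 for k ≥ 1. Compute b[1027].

16

b[1] = 2,  b[2] = 16,  b[3] = 15,  b[4] = 19,  b[5] = 23,  b[6] = 22,  b[7] = 11,  b[8] = 10,  b[9] = 14,  b[10] = 18,  b[11] = 17,  b[12] = 6,  b[13] = 5,  b[14] = 9,  b[15] = 13,  b[16] = 12,  b[17] = 1,  b[18] = 0,  b[19] = 4,  b[20] = 8,  b[21] = 7,  b[22] = 21,  b[23] = 20,  b[24] = 24,  b[25] = 3,  b[26] = 2,  b[27] = 16.
Since (b[26], b[27]) = (b[1], b[2]) = (2, 16) (two consecutive terms determine the rest), the sequence is periodic with period 25.
So b[1027] = b[1 + ((1027-1) mod 25)] = b[2] = 16.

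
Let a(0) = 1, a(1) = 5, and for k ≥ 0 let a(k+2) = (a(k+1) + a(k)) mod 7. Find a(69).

Computing terms: a(0) = 1; a(1) = 5; a(2) = 6; a(3) = 4; a(4) = 3; a(5) = 0; a(6) = 3; a(7) = 3; a(8) = 6; a(9) = 2; a(10) = 1; a(11) = 3; a(12) = 4; a(13) = 0; a(14) = 4; a(15) = 4; a(16) = 1; a(17) = 5.
The sequence repeats with period 16.
So a(69) = a(0 + ((69-0) mod 16)) = a(5) = 0.

0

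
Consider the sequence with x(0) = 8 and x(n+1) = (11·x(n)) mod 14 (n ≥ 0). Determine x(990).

Listing terms: x(0) = 8,  x(1) = 4,  x(2) = 2,  x(3) = 8.
Since x(3) = x(0) = 8, the sequence is periodic with period 3.
(990 - 0) mod 3 = 0, so x(990) = x(0) = 8.

8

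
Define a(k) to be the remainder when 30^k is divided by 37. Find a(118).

7

Computing terms: a(0) = 1,  a(1) = 30,  a(2) = 12,  a(3) = 27,  a(4) = 33,  a(5) = 28,  a(6) = 26,  a(7) = 3,  a(8) = 16,  a(9) = 36,  a(10) = 7,  a(11) = 25,  a(12) = 10,  a(13) = 4,  a(14) = 9,  a(15) = 11,  a(16) = 34,  a(17) = 21,  a(18) = 1.
The sequence repeats with period 18.
(118 - 0) mod 18 = 10, so a(118) = a(10) = 7.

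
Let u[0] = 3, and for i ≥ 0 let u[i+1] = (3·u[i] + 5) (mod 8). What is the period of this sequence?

Listing terms: u[0] = 3,  u[1] = 6,  u[2] = 7,  u[3] = 2,  u[4] = 3.
The sequence repeats with period 4.

4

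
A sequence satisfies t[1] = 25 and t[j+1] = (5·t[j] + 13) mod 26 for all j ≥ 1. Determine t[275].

1

We have t[1] = 25, t[2] = 8, t[3] = 1, t[4] = 18, t[5] = 25.
Since t[5] = t[1] = 25, the sequence is periodic with period 4.
(275 - 1) mod 4 = 2, so t[275] = t[3] = 1.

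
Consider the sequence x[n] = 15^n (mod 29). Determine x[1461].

10

Listing terms: x[0] = 1; x[1] = 15; x[2] = 22; x[3] = 11; x[4] = 20; x[5] = 10; x[6] = 5; x[7] = 17; x[8] = 23; x[9] = 26; x[10] = 13; x[11] = 21; x[12] = 25; x[13] = 27; x[14] = 28; x[15] = 14; x[16] = 7; x[17] = 18; x[18] = 9; x[19] = 19; x[20] = 24; x[21] = 12; x[22] = 6; x[23] = 3; x[24] = 16; x[25] = 8; x[26] = 4; x[27] = 2; x[28] = 1.
The sequence repeats with period 28.
So x[1461] = x[0 + ((1461-0) mod 28)] = x[5] = 10.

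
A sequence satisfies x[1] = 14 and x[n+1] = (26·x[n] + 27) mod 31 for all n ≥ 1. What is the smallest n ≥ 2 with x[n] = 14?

Listing terms: x[1] = 14; x[2] = 19; x[3] = 25; x[4] = 26; x[5] = 21; x[6] = 15; x[7] = 14.
Since x[7] = x[1] = 14, the sequence is periodic with period 6.
The value 14 next appears (with n ≥ 2) at x[7].

7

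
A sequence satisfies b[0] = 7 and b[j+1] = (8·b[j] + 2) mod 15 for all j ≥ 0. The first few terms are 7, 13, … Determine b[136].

7

We have b[0] = 7; b[1] = 13; b[2] = 1; b[3] = 10; b[4] = 7.
Since b[4] = b[0] = 7, the sequence is periodic with period 4.
(136 - 0) mod 4 = 0, so b[136] = b[0] = 7.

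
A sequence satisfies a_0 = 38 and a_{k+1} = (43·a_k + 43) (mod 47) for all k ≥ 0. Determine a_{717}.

21

Listing terms: a_0 = 38,  a_1 = 32,  a_2 = 9,  a_3 = 7,  a_4 = 15,  a_5 = 30,  a_6 = 17,  a_7 = 22,  a_8 = 2,  a_9 = 35,  a_{10} = 44,  a_{11} = 8,  a_{12} = 11,  a_{13} = 46,  a_{14} = 0,  a_{15} = 43,  a_{16} = 12,  a_{17} = 42,  a_{18} = 16,  a_{19} = 26,  a_{20} = 33,  a_{21} = 5,  a_{22} = 23,  a_{23} = 45,  a_{24} = 4,  a_{25} = 27,  a_{26} = 29,  a_{27} = 21,  a_{28} = 6,  a_{29} = 19,  a_{30} = 14,  a_{31} = 34,  a_{32} = 1,  a_{33} = 39,  a_{34} = 28,  a_{35} = 25,  a_{36} = 37,  a_{37} = 36,  a_{38} = 40,  a_{39} = 24,  a_{40} = 41,  a_{41} = 20,  a_{42} = 10,  a_{43} = 3,  a_{44} = 31,  a_{45} = 13,  a_{46} = 38.
The sequence repeats with period 46.
So a_{717} = a_{0 + ((717-0) mod 46)} = a_{27} = 21.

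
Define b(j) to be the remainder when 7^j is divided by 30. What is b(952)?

1

We have b(0) = 1,  b(1) = 7,  b(2) = 19,  b(3) = 13,  b(4) = 1.
Since b(4) = b(0) = 1, the sequence is periodic with period 4.
So b(952) = b(0 + ((952-0) mod 4)) = b(0) = 1.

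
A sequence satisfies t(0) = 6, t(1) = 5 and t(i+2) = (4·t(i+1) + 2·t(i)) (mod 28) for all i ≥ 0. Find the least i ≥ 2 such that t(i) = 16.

Listing terms: t(0) = 6,  t(1) = 5,  t(2) = 4,  t(3) = 26,  t(4) = 0,  t(5) = 24,  t(6) = 12,  t(7) = 12,  t(8) = 16,  t(9) = 4,  t(10) = 20,  t(11) = 4,  t(12) = 0,  t(13) = 8,  t(14) = 4,  t(15) = 4,  t(16) = 24,  t(17) = 20,  t(18) = 16,  t(19) = 20,  t(20) = 0,  t(21) = 12,  t(22) = 20,  t(23) = 20,  t(24) = 8,  t(25) = 16,  t(26) = 24,  t(27) = 16,  t(28) = 0,  t(29) = 4,  t(30) = 16,  t(31) = 16,  t(32) = 12,  t(33) = 24,  t(34) = 8,  t(35) = 24,  t(36) = 0,  t(37) = 20,  t(38) = 24,  t(39) = 24,  t(40) = 4,  t(41) = 8,  t(42) = 12,  t(43) = 8,  t(44) = 0,  t(45) = 16,  t(46) = 8,  t(47) = 8,  t(48) = 20,  t(49) = 12,  t(50) = 4,  t(51) = 12,  t(52) = 0,  t(53) = 24.
Since (t(52), t(53)) = (t(4), t(5)) = (0, 24) (two consecutive terms determine the rest), the sequence is eventually periodic: after a pre-period of length 4 it cycles with period 48.
The value 16 first appears (with i ≥ 2) at t(8).

8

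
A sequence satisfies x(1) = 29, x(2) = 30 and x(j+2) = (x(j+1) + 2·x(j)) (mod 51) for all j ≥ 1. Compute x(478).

25

We have x(1) = 29, x(2) = 30, x(3) = 37, x(4) = 46, x(5) = 18, x(6) = 8, x(7) = 44, x(8) = 9, x(9) = 46, x(10) = 13, x(11) = 3, x(12) = 29, x(13) = 35, x(14) = 42, x(15) = 10, x(16) = 43, x(17) = 12, x(18) = 47, x(19) = 20, x(20) = 12, x(21) = 1, x(22) = 25, x(23) = 27, x(24) = 26, x(25) = 29, x(26) = 30.
Since (x(25), x(26)) = (x(1), x(2)) = (29, 30) (two consecutive terms determine the rest), the sequence is periodic with period 24.
So x(478) = x(1 + ((478-1) mod 24)) = x(22) = 25.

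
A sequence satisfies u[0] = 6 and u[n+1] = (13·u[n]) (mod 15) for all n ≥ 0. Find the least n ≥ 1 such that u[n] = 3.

1

Computing terms: u[0] = 6, u[1] = 3, u[2] = 9, u[3] = 12, u[4] = 6.
The sequence repeats with period 4.
The value 3 first appears (with n ≥ 1) at u[1].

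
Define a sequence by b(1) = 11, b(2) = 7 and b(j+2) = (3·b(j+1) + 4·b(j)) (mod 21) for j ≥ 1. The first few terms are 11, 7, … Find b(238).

Computing terms: b(1) = 11, b(2) = 7, b(3) = 2, b(4) = 13, b(5) = 5, b(6) = 4, b(7) = 11, b(8) = 7.
The sequence repeats with period 6.
So b(238) = b(1 + ((238-1) mod 6)) = b(4) = 13.

13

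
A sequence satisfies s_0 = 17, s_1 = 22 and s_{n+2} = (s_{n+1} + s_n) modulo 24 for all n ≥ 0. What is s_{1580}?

s_0 = 17, s_1 = 22, s_2 = 15, s_3 = 13, s_4 = 4, s_5 = 17, s_6 = 21, s_7 = 14, s_8 = 11, s_9 = 1, s_{10} = 12, s_{11} = 13, s_{12} = 1, s_{13} = 14, s_{14} = 15, s_{15} = 5, s_{16} = 20, s_{17} = 1, s_{18} = 21, s_{19} = 22, s_{20} = 19, s_{21} = 17, s_{22} = 12, s_{23} = 5, s_{24} = 17, s_{25} = 22.
The sequence repeats with period 24.
(1580 - 0) mod 24 = 20, so s_{1580} = s_{20} = 19.

19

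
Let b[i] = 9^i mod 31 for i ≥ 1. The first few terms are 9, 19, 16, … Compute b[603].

b[1] = 9,  b[2] = 19,  b[3] = 16,  b[4] = 20,  b[5] = 25,  b[6] = 8,  b[7] = 10,  b[8] = 28,  b[9] = 4,  b[10] = 5,  b[11] = 14,  b[12] = 2,  b[13] = 18,  b[14] = 7,  b[15] = 1,  b[16] = 9.
Since b[16] = b[1] = 9, the sequence is periodic with period 15.
So b[603] = b[1 + ((603-1) mod 15)] = b[3] = 16.

16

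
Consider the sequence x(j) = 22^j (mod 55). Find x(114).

Computing terms: x(1) = 22,  x(2) = 44,  x(3) = 33,  x(4) = 11,  x(5) = 22.
Since x(5) = x(1) = 22, the sequence is periodic with period 4.
So x(114) = x(1 + ((114-1) mod 4)) = x(2) = 44.

44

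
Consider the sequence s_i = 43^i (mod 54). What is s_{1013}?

31

s_0 = 1; s_1 = 43; s_2 = 13; s_3 = 19; s_4 = 7; s_5 = 31; s_6 = 37; s_7 = 25; s_8 = 49; s_9 = 1.
The sequence repeats with period 9.
So s_{1013} = s_{0 + ((1013-0) mod 9)} = s_5 = 31.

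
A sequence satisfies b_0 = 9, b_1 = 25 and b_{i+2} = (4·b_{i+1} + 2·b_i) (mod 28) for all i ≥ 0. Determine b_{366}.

b_0 = 9,  b_1 = 25,  b_2 = 6,  b_3 = 18,  b_4 = 0,  b_5 = 8,  b_6 = 4,  b_7 = 4,  b_8 = 24,  b_9 = 20,  b_{10} = 16,  b_{11} = 20,  b_{12} = 0,  b_{13} = 12,  b_{14} = 20,  b_{15} = 20,  b_{16} = 8,  b_{17} = 16,  b_{18} = 24,  b_{19} = 16,  b_{20} = 0,  b_{21} = 4,  b_{22} = 16,  b_{23} = 16,  b_{24} = 12,  b_{25} = 24,  b_{26} = 8,  b_{27} = 24,  b_{28} = 0,  b_{29} = 20,  b_{30} = 24,  b_{31} = 24,  b_{32} = 4,  b_{33} = 8,  b_{34} = 12,  b_{35} = 8,  b_{36} = 0,  b_{37} = 16,  b_{38} = 8,  b_{39} = 8,  b_{40} = 20,  b_{41} = 12,  b_{42} = 4,  b_{43} = 12,  b_{44} = 0,  b_{45} = 24,  b_{46} = 12,  b_{47} = 12,  b_{48} = 16,  b_{49} = 4,  b_{50} = 20,  b_{51} = 4,  b_{52} = 0,  b_{53} = 8.
Since (b_{52}, b_{53}) = (b_4, b_5) = (0, 8) (two consecutive terms determine the rest), the sequence is eventually periodic: after a pre-period of length 4 it cycles with period 48.
For i ≥ 4, b_i depends only on (i - 4) mod 48. (366 - 4) mod 48 = 26, so b_{366} = b_{30} = 24.

24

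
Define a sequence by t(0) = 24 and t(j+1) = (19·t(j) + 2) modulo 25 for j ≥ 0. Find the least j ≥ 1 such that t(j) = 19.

8

Computing terms: t(0) = 24, t(1) = 8, t(2) = 4, t(3) = 3, t(4) = 9, t(5) = 23, t(6) = 14, t(7) = 18, t(8) = 19, t(9) = 13, t(10) = 24.
Since t(10) = t(0) = 24, the sequence is periodic with period 10.
The value 19 first appears (with j ≥ 1) at t(8).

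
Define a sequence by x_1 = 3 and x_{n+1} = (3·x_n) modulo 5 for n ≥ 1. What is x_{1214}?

4

x_1 = 3,  x_2 = 4,  x_3 = 2,  x_4 = 1,  x_5 = 3.
Since x_5 = x_1 = 3, the sequence is periodic with period 4.
So x_{1214} = x_{1 + ((1214-1) mod 4)} = x_2 = 4.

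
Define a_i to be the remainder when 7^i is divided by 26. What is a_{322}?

Listing terms: a_1 = 7; a_2 = 23; a_3 = 5; a_4 = 9; a_5 = 11; a_6 = 25; a_7 = 19; a_8 = 3; a_9 = 21; a_{10} = 17; a_{11} = 15; a_{12} = 1; a_{13} = 7.
Since a_{13} = a_1 = 7, the sequence is periodic with period 12.
So a_{322} = a_{1 + ((322-1) mod 12)} = a_{10} = 17.

17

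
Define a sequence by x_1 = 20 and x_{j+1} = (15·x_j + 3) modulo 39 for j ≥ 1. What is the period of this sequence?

12

We have x_1 = 20,  x_2 = 30,  x_3 = 24,  x_4 = 12,  x_5 = 27,  x_6 = 18,  x_7 = 0,  x_8 = 3,  x_9 = 9,  x_{10} = 21,  x_{11} = 6,  x_{12} = 15,  x_{13} = 33,  x_{14} = 30.
Since x_{14} = x_2 = 30, the sequence is eventually periodic: after a pre-period of length 1 it cycles with period 12.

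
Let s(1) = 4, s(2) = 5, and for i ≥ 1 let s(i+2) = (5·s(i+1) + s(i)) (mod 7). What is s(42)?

We have s(1) = 4; s(2) = 5; s(3) = 1; s(4) = 3; s(5) = 2; s(6) = 6; s(7) = 4; s(8) = 5.
The sequence repeats with period 6.
(42 - 1) mod 6 = 5, so s(42) = s(6) = 6.

6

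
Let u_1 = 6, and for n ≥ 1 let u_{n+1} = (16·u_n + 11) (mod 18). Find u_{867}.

13

Listing terms: u_1 = 6; u_2 = 17; u_3 = 13; u_4 = 3; u_5 = 5; u_6 = 1; u_7 = 9; u_8 = 11; u_9 = 7; u_{10} = 15; u_{11} = 17.
Since u_{11} = u_2 = 17, the sequence is eventually periodic: after a pre-period of length 1 it cycles with period 9.
For n ≥ 2, u_n depends only on (n - 2) mod 9. (867 - 2) mod 9 = 1, so u_{867} = u_3 = 13.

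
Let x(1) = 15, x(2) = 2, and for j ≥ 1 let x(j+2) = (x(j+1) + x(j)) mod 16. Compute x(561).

Listing terms: x(1) = 15; x(2) = 2; x(3) = 1; x(4) = 3; x(5) = 4; x(6) = 7; x(7) = 11; x(8) = 2; x(9) = 13; x(10) = 15; x(11) = 12; x(12) = 11; x(13) = 7; x(14) = 2; x(15) = 9; x(16) = 11; x(17) = 4; x(18) = 15; x(19) = 3; x(20) = 2; x(21) = 5; x(22) = 7; x(23) = 12; x(24) = 3; x(25) = 15; x(26) = 2.
The sequence repeats with period 24.
(561 - 1) mod 24 = 8, so x(561) = x(9) = 13.

13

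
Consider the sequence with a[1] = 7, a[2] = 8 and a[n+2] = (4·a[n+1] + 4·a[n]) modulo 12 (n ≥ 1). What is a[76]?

8

a[1] = 7,  a[2] = 8,  a[3] = 0,  a[4] = 8,  a[5] = 8,  a[6] = 4,  a[7] = 0,  a[8] = 4,  a[9] = 4,  a[10] = 8,  a[11] = 0.
Since (a[10], a[11]) = (a[2], a[3]) = (8, 0) (two consecutive terms determine the rest), the sequence is eventually periodic: after a pre-period of length 1 it cycles with period 8.
For n ≥ 2, a[n] depends only on (n - 2) mod 8. (76 - 2) mod 8 = 2, so a[76] = a[4] = 8.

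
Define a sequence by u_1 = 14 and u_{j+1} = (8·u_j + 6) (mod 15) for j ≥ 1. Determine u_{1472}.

u_1 = 14,  u_2 = 13,  u_3 = 5,  u_4 = 1,  u_5 = 14.
The sequence repeats with period 4.
(1472 - 1) mod 4 = 3, so u_{1472} = u_4 = 1.

1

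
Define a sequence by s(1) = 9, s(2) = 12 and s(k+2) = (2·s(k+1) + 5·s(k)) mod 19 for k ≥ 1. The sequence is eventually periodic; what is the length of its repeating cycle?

18

Listing terms: s(1) = 9; s(2) = 12; s(3) = 12; s(4) = 8; s(5) = 0; s(6) = 2; s(7) = 4; s(8) = 18; s(9) = 18; s(10) = 12; s(11) = 0; s(12) = 3; s(13) = 6; s(14) = 8; s(15) = 8; s(16) = 18; s(17) = 0; s(18) = 14; s(19) = 9; s(20) = 12.
The sequence repeats with period 18.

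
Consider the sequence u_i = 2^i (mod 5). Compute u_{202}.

Listing terms: u_0 = 1, u_1 = 2, u_2 = 4, u_3 = 3, u_4 = 1.
The sequence repeats with period 4.
So u_{202} = u_{0 + ((202-0) mod 4)} = u_2 = 4.

4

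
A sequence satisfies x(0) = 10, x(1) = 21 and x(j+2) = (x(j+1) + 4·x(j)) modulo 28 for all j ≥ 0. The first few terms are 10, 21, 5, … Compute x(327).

We have x(0) = 10,  x(1) = 21,  x(2) = 5,  x(3) = 5,  x(4) = 25,  x(5) = 17,  x(6) = 5,  x(7) = 17,  x(8) = 9,  x(9) = 21,  x(10) = 1,  x(11) = 1,  x(12) = 5,  x(13) = 9,  x(14) = 1,  x(15) = 9,  x(16) = 13,  x(17) = 21,  x(18) = 17,  x(19) = 17,  x(20) = 1,  x(21) = 13,  x(22) = 17,  x(23) = 13,  x(24) = 25,  x(25) = 21,  x(26) = 9,  x(27) = 9,  x(28) = 17,  x(29) = 25,  x(30) = 9,  x(31) = 25,  x(32) = 5,  x(33) = 21,  x(34) = 13,  x(35) = 13,  x(36) = 9,  x(37) = 5,  x(38) = 13,  x(39) = 5,  x(40) = 1,  x(41) = 21,  x(42) = 25,  x(43) = 25,  x(44) = 13,  x(45) = 1,  x(46) = 25,  x(47) = 1,  x(48) = 17,  x(49) = 21,  x(50) = 5.
Since (x(49), x(50)) = (x(1), x(2)) = (21, 5) (two consecutive terms determine the rest), the sequence is eventually periodic: after a pre-period of length 1 it cycles with period 48.
For j ≥ 1, x(j) depends only on (j - 1) mod 48. (327 - 1) mod 48 = 38, so x(327) = x(39) = 5.

5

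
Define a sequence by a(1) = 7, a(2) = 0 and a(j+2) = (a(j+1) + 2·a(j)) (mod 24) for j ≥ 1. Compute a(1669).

10

a(1) = 7,  a(2) = 0,  a(3) = 14,  a(4) = 14,  a(5) = 18,  a(6) = 22,  a(7) = 10,  a(8) = 6,  a(9) = 2,  a(10) = 14,  a(11) = 18.
Since (a(10), a(11)) = (a(4), a(5)) = (14, 18) (two consecutive terms determine the rest), the sequence is eventually periodic: after a pre-period of length 3 it cycles with period 6.
For j ≥ 4, a(j) depends only on (j - 4) mod 6. (1669 - 4) mod 6 = 3, so a(1669) = a(7) = 10.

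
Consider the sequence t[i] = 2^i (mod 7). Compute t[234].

We have t[1] = 2, t[2] = 4, t[3] = 1, t[4] = 2.
Since t[4] = t[1] = 2, the sequence is periodic with period 3.
So t[234] = t[1 + ((234-1) mod 3)] = t[3] = 1.

1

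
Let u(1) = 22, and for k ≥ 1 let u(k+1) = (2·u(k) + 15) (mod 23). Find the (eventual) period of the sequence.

We have u(1) = 22; u(2) = 13; u(3) = 18; u(4) = 5; u(5) = 2; u(6) = 19; u(7) = 7; u(8) = 6; u(9) = 4; u(10) = 0; u(11) = 15; u(12) = 22.
The sequence repeats with period 11.

11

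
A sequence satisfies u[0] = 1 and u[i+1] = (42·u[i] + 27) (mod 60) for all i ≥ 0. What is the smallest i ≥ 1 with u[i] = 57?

3

We have u[0] = 1; u[1] = 9; u[2] = 45; u[3] = 57; u[4] = 21; u[5] = 9.
Since u[5] = u[1] = 9, the sequence is eventually periodic: after a pre-period of length 1 it cycles with period 4.
The value 57 first appears (with i ≥ 1) at u[3].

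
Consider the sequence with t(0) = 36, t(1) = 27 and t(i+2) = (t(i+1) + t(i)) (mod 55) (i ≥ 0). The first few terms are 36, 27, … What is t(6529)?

24

Computing terms: t(0) = 36; t(1) = 27; t(2) = 8; t(3) = 35; t(4) = 43; t(5) = 23; t(6) = 11; t(7) = 34; t(8) = 45; t(9) = 24; t(10) = 14; t(11) = 38; t(12) = 52; t(13) = 35; t(14) = 32; t(15) = 12; t(16) = 44; t(17) = 1; t(18) = 45; t(19) = 46; t(20) = 36; t(21) = 27.
Since (t(20), t(21)) = (t(0), t(1)) = (36, 27) (two consecutive terms determine the rest), the sequence is periodic with period 20.
So t(6529) = t(0 + ((6529-0) mod 20)) = t(9) = 24.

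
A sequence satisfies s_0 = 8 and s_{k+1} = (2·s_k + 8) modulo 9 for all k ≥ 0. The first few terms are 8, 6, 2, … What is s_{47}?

0

s_0 = 8,  s_1 = 6,  s_2 = 2,  s_3 = 3,  s_4 = 5,  s_5 = 0,  s_6 = 8.
Since s_6 = s_0 = 8, the sequence is periodic with period 6.
So s_{47} = s_{0 + ((47-0) mod 6)} = s_5 = 0.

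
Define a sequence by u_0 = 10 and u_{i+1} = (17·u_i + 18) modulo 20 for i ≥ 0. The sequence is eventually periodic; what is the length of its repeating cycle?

Listing terms: u_0 = 10, u_1 = 8, u_2 = 14, u_3 = 16, u_4 = 10.
Since u_4 = u_0 = 10, the sequence is periodic with period 4.

4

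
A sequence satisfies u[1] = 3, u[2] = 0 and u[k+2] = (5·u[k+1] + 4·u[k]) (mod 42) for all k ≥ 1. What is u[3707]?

36

Computing terms: u[1] = 3,  u[2] = 0,  u[3] = 12,  u[4] = 18,  u[5] = 12,  u[6] = 6,  u[7] = 36,  u[8] = 36,  u[9] = 30,  u[10] = 0,  u[11] = 36,  u[12] = 12,  u[13] = 36,  u[14] = 18,  u[15] = 24,  u[16] = 24,  u[17] = 6,  u[18] = 0,  u[19] = 24,  u[20] = 36,  u[21] = 24,  u[22] = 12,  u[23] = 30,  u[24] = 30,  u[25] = 18,  u[26] = 0,  u[27] = 30,  u[28] = 24,  u[29] = 30,  u[30] = 36,  u[31] = 6,  u[32] = 6,  u[33] = 12,  u[34] = 0,  u[35] = 6,  u[36] = 30,  u[37] = 6,  u[38] = 24,  u[39] = 18,  u[40] = 18,  u[41] = 36,  u[42] = 0,  u[43] = 18,  u[44] = 6,  u[45] = 18,  u[46] = 30,  u[47] = 12,  u[48] = 12,  u[49] = 24,  u[50] = 0,  u[51] = 12.
Since (u[50], u[51]) = (u[2], u[3]) = (0, 12) (two consecutive terms determine the rest), the sequence is eventually periodic: after a pre-period of length 1 it cycles with period 48.
For k ≥ 2, u[k] depends only on (k - 2) mod 48. (3707 - 2) mod 48 = 9, so u[3707] = u[11] = 36.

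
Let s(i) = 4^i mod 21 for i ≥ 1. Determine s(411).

Computing terms: s(1) = 4; s(2) = 16; s(3) = 1; s(4) = 4.
Since s(4) = s(1) = 4, the sequence is periodic with period 3.
(411 - 1) mod 3 = 2, so s(411) = s(3) = 1.

1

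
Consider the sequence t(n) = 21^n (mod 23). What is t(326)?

13

We have t(1) = 21; t(2) = 4; t(3) = 15; t(4) = 16; t(5) = 14; t(6) = 18; t(7) = 10; t(8) = 3; t(9) = 17; t(10) = 12; t(11) = 22; t(12) = 2; t(13) = 19; t(14) = 8; t(15) = 7; t(16) = 9; t(17) = 5; t(18) = 13; t(19) = 20; t(20) = 6; t(21) = 11; t(22) = 1; t(23) = 21.
Since t(23) = t(1) = 21, the sequence is periodic with period 22.
So t(326) = t(1 + ((326-1) mod 22)) = t(18) = 13.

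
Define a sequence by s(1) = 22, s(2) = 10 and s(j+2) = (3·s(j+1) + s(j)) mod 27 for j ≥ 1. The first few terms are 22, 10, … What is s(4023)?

Computing terms: s(1) = 22; s(2) = 10; s(3) = 25; s(4) = 4; s(5) = 10; s(6) = 7; s(7) = 4; s(8) = 19; s(9) = 7; s(10) = 13; s(11) = 19; s(12) = 16; s(13) = 13; s(14) = 1; s(15) = 16; s(16) = 22; s(17) = 1; s(18) = 25; s(19) = 22; s(20) = 10.
The sequence repeats with period 18.
So s(4023) = s(1 + ((4023-1) mod 18)) = s(9) = 7.

7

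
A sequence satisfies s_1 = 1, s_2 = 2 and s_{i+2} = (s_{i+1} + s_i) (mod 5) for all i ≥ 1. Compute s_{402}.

2

s_1 = 1,  s_2 = 2,  s_3 = 3,  s_4 = 0,  s_5 = 3,  s_6 = 3,  s_7 = 1,  s_8 = 4,  s_9 = 0,  s_{10} = 4,  s_{11} = 4,  s_{12} = 3,  s_{13} = 2,  s_{14} = 0,  s_{15} = 2,  s_{16} = 2,  s_{17} = 4,  s_{18} = 1,  s_{19} = 0,  s_{20} = 1,  s_{21} = 1,  s_{22} = 2.
The sequence repeats with period 20.
So s_{402} = s_{1 + ((402-1) mod 20)} = s_2 = 2.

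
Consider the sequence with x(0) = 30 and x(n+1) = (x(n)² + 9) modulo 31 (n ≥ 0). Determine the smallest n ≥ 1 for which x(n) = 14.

Computing terms: x(0) = 30, x(1) = 10, x(2) = 16, x(3) = 17, x(4) = 19, x(5) = 29, x(6) = 13, x(7) = 23, x(8) = 11, x(9) = 6, x(10) = 14, x(11) = 19.
Since x(11) = x(4) = 19, the sequence is eventually periodic: after a pre-period of length 4 it cycles with period 7.
The value 14 first appears (with n ≥ 1) at x(10).

10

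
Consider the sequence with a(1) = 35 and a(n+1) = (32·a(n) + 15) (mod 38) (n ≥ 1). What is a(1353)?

We have a(1) = 35, a(2) = 33, a(3) = 7, a(4) = 11, a(5) = 25, a(6) = 17, a(7) = 27, a(8) = 5, a(9) = 23, a(10) = 29, a(11) = 31, a(12) = 19, a(13) = 15, a(14) = 1, a(15) = 9, a(16) = 37, a(17) = 21, a(18) = 3, a(19) = 35.
The sequence repeats with period 18.
(1353 - 1) mod 18 = 2, so a(1353) = a(3) = 7.

7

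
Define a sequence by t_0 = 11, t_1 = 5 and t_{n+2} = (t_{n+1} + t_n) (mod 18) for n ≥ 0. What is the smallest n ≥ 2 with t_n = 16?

t_0 = 11,  t_1 = 5,  t_2 = 16,  t_3 = 3,  t_4 = 1,  t_5 = 4,  t_6 = 5,  t_7 = 9,  t_8 = 14,  t_9 = 5,  t_{10} = 1,  t_{11} = 6,  t_{12} = 7,  t_{13} = 13,  t_{14} = 2,  t_{15} = 15,  t_{16} = 17,  t_{17} = 14,  t_{18} = 13,  t_{19} = 9,  t_{20} = 4,  t_{21} = 13,  t_{22} = 17,  t_{23} = 12,  t_{24} = 11,  t_{25} = 5.
The sequence repeats with period 24.
The value 16 first appears (with n ≥ 2) at t_2.

2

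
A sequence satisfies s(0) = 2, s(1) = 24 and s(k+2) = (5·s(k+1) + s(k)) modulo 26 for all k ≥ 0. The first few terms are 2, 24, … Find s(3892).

We have s(0) = 2,  s(1) = 24,  s(2) = 18,  s(3) = 10,  s(4) = 16,  s(5) = 12,  s(6) = 24,  s(7) = 2,  s(8) = 8,  s(9) = 16,  s(10) = 10,  s(11) = 14,  s(12) = 2,  s(13) = 24.
The sequence repeats with period 12.
So s(3892) = s(0 + ((3892-0) mod 12)) = s(4) = 16.

16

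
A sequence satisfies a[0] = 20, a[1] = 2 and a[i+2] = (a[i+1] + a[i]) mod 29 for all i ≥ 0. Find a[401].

Computing terms: a[0] = 20,  a[1] = 2,  a[2] = 22,  a[3] = 24,  a[4] = 17,  a[5] = 12,  a[6] = 0,  a[7] = 12,  a[8] = 12,  a[9] = 24,  a[10] = 7,  a[11] = 2,  a[12] = 9,  a[13] = 11,  a[14] = 20,  a[15] = 2.
Since (a[14], a[15]) = (a[0], a[1]) = (20, 2) (two consecutive terms determine the rest), the sequence is periodic with period 14.
(401 - 0) mod 14 = 9, so a[401] = a[9] = 24.

24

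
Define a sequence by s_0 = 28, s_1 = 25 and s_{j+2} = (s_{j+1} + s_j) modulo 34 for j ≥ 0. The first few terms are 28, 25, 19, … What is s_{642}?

28

We have s_0 = 28,  s_1 = 25,  s_2 = 19,  s_3 = 10,  s_4 = 29,  s_5 = 5,  s_6 = 0,  s_7 = 5,  s_8 = 5,  s_9 = 10,  s_{10} = 15,  s_{11} = 25,  s_{12} = 6,  s_{13} = 31,  s_{14} = 3,  s_{15} = 0,  s_{16} = 3,  s_{17} = 3,  s_{18} = 6,  s_{19} = 9,  s_{20} = 15,  s_{21} = 24,  s_{22} = 5,  s_{23} = 29,  s_{24} = 0,  s_{25} = 29,  s_{26} = 29,  s_{27} = 24,  s_{28} = 19,  s_{29} = 9,  s_{30} = 28,  s_{31} = 3,  s_{32} = 31,  s_{33} = 0,  s_{34} = 31,  s_{35} = 31,  s_{36} = 28,  s_{37} = 25.
Since (s_{36}, s_{37}) = (s_0, s_1) = (28, 25) (two consecutive terms determine the rest), the sequence is periodic with period 36.
(642 - 0) mod 36 = 30, so s_{642} = s_{30} = 28.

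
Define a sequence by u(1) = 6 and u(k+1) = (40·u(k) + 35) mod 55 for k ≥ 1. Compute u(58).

Computing terms: u(1) = 6, u(2) = 0, u(3) = 35, u(4) = 5, u(5) = 15, u(6) = 30, u(7) = 25, u(8) = 45, u(9) = 20, u(10) = 10, u(11) = 50, u(12) = 0.
Since u(12) = u(2) = 0, the sequence is eventually periodic: after a pre-period of length 1 it cycles with period 10.
For k ≥ 2, u(k) depends only on (k - 2) mod 10. (58 - 2) mod 10 = 6, so u(58) = u(8) = 45.

45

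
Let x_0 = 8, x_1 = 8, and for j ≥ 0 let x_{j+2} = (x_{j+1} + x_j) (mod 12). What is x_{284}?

4

Computing terms: x_0 = 8; x_1 = 8; x_2 = 4; x_3 = 0; x_4 = 4; x_5 = 4; x_6 = 8; x_7 = 0; x_8 = 8; x_9 = 8.
The sequence repeats with period 8.
So x_{284} = x_{0 + ((284-0) mod 8)} = x_4 = 4.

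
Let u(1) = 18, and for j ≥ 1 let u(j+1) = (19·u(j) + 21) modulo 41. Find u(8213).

We have u(1) = 18; u(2) = 35; u(3) = 30; u(4) = 17; u(5) = 16; u(6) = 38; u(7) = 5; u(8) = 34; u(9) = 11; u(10) = 25; u(11) = 4; u(12) = 15; u(13) = 19; u(14) = 13; u(15) = 22; u(16) = 29; u(17) = 39; u(18) = 24; u(19) = 26; u(20) = 23; u(21) = 7; u(22) = 31; u(23) = 36; u(24) = 8; u(25) = 9; u(26) = 28; u(27) = 20; u(28) = 32; u(29) = 14; u(30) = 0; u(31) = 21; u(32) = 10; u(33) = 6; u(34) = 12; u(35) = 3; u(36) = 37; u(37) = 27; u(38) = 1; u(39) = 40; u(40) = 2; u(41) = 18.
The sequence repeats with period 40.
(8213 - 1) mod 40 = 12, so u(8213) = u(13) = 19.

19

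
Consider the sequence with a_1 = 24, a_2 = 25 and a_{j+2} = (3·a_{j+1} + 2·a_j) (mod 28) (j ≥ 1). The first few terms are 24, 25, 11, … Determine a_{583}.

Listing terms: a_1 = 24, a_2 = 25, a_3 = 11, a_4 = 27, a_5 = 19, a_6 = 27, a_7 = 7, a_8 = 19, a_9 = 15, a_{10} = 27, a_{11} = 27, a_{12} = 23, a_{13} = 11, a_{14} = 23, a_{15} = 7, a_{16} = 11, a_{17} = 19, a_{18} = 23, a_{19} = 23, a_{20} = 3, a_{21} = 27, a_{22} = 3, a_{23} = 7, a_{24} = 27, a_{25} = 11, a_{26} = 3, a_{27} = 3, a_{28} = 15, a_{29} = 23, a_{30} = 15, a_{31} = 7, a_{32} = 23, a_{33} = 27, a_{34} = 15, a_{35} = 15, a_{36} = 19, a_{37} = 3, a_{38} = 19, a_{39} = 7, a_{40} = 3, a_{41} = 23, a_{42} = 19, a_{43} = 19, a_{44} = 11, a_{45} = 15, a_{46} = 11, a_{47} = 7, a_{48} = 15, a_{49} = 3, a_{50} = 11, a_{51} = 11, a_{52} = 27.
Since (a_{51}, a_{52}) = (a_3, a_4) = (11, 27) (two consecutive terms determine the rest), the sequence is eventually periodic: after a pre-period of length 2 it cycles with period 48.
For j ≥ 3, a_j depends only on (j - 3) mod 48. (583 - 3) mod 48 = 4, so a_{583} = a_7 = 7.

7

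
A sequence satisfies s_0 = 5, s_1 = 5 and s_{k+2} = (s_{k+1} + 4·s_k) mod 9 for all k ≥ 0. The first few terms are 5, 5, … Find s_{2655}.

0

Computing terms: s_0 = 5; s_1 = 5; s_2 = 7; s_3 = 0; s_4 = 1; s_5 = 1; s_6 = 5; s_7 = 0; s_8 = 2; s_9 = 2; s_{10} = 1; s_{11} = 0; s_{12} = 4; s_{13} = 4; s_{14} = 2; s_{15} = 0; s_{16} = 8; s_{17} = 8; s_{18} = 4; s_{19} = 0; s_{20} = 7; s_{21} = 7; s_{22} = 8; s_{23} = 0; s_{24} = 5; s_{25} = 5.
Since (s_{24}, s_{25}) = (s_0, s_1) = (5, 5) (two consecutive terms determine the rest), the sequence is periodic with period 24.
So s_{2655} = s_{0 + ((2655-0) mod 24)} = s_{15} = 0.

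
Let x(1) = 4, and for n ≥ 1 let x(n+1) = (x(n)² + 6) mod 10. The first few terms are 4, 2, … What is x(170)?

2

Listing terms: x(1) = 4; x(2) = 2; x(3) = 0; x(4) = 6; x(5) = 2.
Since x(5) = x(2) = 2, the sequence is eventually periodic: after a pre-period of length 1 it cycles with period 3.
For n ≥ 2, x(n) depends only on (n - 2) mod 3. (170 - 2) mod 3 = 0, so x(170) = x(2) = 2.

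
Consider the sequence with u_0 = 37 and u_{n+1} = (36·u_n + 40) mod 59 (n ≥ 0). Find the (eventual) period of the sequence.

29

u_0 = 37; u_1 = 15; u_2 = 49; u_3 = 34; u_4 = 25; u_5 = 55; u_6 = 14; u_7 = 13; u_8 = 36; u_9 = 38; u_{10} = 51; u_{11} = 47; u_{12} = 21; u_{13} = 29; u_{14} = 22; u_{15} = 6; u_{16} = 20; u_{17} = 52; u_{18} = 24; u_{19} = 19; u_{20} = 16; u_{21} = 26; u_{22} = 32; u_{23} = 12; u_{24} = 0; u_{25} = 40; u_{26} = 5; u_{27} = 43; u_{28} = 54; u_{29} = 37.
Since u_{29} = u_0 = 37, the sequence is periodic with period 29.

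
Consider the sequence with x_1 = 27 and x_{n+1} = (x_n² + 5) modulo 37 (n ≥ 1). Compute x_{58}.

6

x_1 = 27,  x_2 = 31,  x_3 = 4,  x_4 = 21,  x_5 = 2,  x_6 = 9,  x_7 = 12,  x_8 = 1,  x_9 = 6,  x_{10} = 4.
Since x_{10} = x_3 = 4, the sequence is eventually periodic: after a pre-period of length 2 it cycles with period 7.
For n ≥ 3, x_n depends only on (n - 3) mod 7. (58 - 3) mod 7 = 6, so x_{58} = x_9 = 6.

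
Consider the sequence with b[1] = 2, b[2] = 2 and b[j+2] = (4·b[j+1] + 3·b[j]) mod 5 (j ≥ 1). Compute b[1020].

2

Listing terms: b[1] = 2,  b[2] = 2,  b[3] = 4,  b[4] = 2,  b[5] = 0,  b[6] = 1,  b[7] = 4,  b[8] = 4,  b[9] = 3,  b[10] = 4,  b[11] = 0,  b[12] = 2,  b[13] = 3,  b[14] = 3,  b[15] = 1,  b[16] = 3,  b[17] = 0,  b[18] = 4,  b[19] = 1,  b[20] = 1,  b[21] = 2,  b[22] = 1,  b[23] = 0,  b[24] = 3,  b[25] = 2,  b[26] = 2.
Since (b[25], b[26]) = (b[1], b[2]) = (2, 2) (two consecutive terms determine the rest), the sequence is periodic with period 24.
(1020 - 1) mod 24 = 11, so b[1020] = b[12] = 2.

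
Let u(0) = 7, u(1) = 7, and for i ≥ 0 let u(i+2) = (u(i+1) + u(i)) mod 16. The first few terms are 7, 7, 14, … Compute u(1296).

Listing terms: u(0) = 7; u(1) = 7; u(2) = 14; u(3) = 5; u(4) = 3; u(5) = 8; u(6) = 11; u(7) = 3; u(8) = 14; u(9) = 1; u(10) = 15; u(11) = 0; u(12) = 15; u(13) = 15; u(14) = 14; u(15) = 13; u(16) = 11; u(17) = 8; u(18) = 3; u(19) = 11; u(20) = 14; u(21) = 9; u(22) = 7; u(23) = 0; u(24) = 7; u(25) = 7.
The sequence repeats with period 24.
(1296 - 0) mod 24 = 0, so u(1296) = u(0) = 7.

7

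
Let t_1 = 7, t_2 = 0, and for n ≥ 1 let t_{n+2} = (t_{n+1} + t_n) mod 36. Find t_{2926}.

15

t_1 = 7, t_2 = 0, t_3 = 7, t_4 = 7, t_5 = 14, t_6 = 21, t_7 = 35, t_8 = 20, t_9 = 19, t_{10} = 3, t_{11} = 22, t_{12} = 25, t_{13} = 11, t_{14} = 0, t_{15} = 11, t_{16} = 11, t_{17} = 22, t_{18} = 33, t_{19} = 19, t_{20} = 16, t_{21} = 35, t_{22} = 15, t_{23} = 14, t_{24} = 29, t_{25} = 7, t_{26} = 0.
Since (t_{25}, t_{26}) = (t_1, t_2) = (7, 0) (two consecutive terms determine the rest), the sequence is periodic with period 24.
(2926 - 1) mod 24 = 21, so t_{2926} = t_{22} = 15.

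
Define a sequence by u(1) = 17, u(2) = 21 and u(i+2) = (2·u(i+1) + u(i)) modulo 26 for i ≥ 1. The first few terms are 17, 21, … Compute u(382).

17

We have u(1) = 17; u(2) = 21; u(3) = 7; u(4) = 9; u(5) = 25; u(6) = 7; u(7) = 13; u(8) = 7; u(9) = 1; u(10) = 9; u(11) = 19; u(12) = 21; u(13) = 9; u(14) = 13; u(15) = 9; u(16) = 5; u(17) = 19; u(18) = 17; u(19) = 1; u(20) = 19; u(21) = 13; u(22) = 19; u(23) = 25; u(24) = 17; u(25) = 7; u(26) = 5; u(27) = 17; u(28) = 13; u(29) = 17; u(30) = 21.
Since (u(29), u(30)) = (u(1), u(2)) = (17, 21) (two consecutive terms determine the rest), the sequence is periodic with period 28.
(382 - 1) mod 28 = 17, so u(382) = u(18) = 17.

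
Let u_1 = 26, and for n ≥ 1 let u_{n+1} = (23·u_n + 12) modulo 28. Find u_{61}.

26

Listing terms: u_1 = 26; u_2 = 22; u_3 = 14; u_4 = 26.
The sequence repeats with period 3.
(61 - 1) mod 3 = 0, so u_{61} = u_1 = 26.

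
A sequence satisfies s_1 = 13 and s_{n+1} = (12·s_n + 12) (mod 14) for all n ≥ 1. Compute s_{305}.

8

Computing terms: s_1 = 13,  s_2 = 0,  s_3 = 12,  s_4 = 2,  s_5 = 8,  s_6 = 10,  s_7 = 6,  s_8 = 0.
Since s_8 = s_2 = 0, the sequence is eventually periodic: after a pre-period of length 1 it cycles with period 6.
For n ≥ 2, s_n depends only on (n - 2) mod 6. (305 - 2) mod 6 = 3, so s_{305} = s_5 = 8.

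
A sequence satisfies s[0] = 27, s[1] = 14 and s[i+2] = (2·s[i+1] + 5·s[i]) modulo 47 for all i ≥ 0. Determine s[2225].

Listing terms: s[0] = 27, s[1] = 14, s[2] = 22, s[3] = 20, s[4] = 9, s[5] = 24, s[6] = 46, s[7] = 24, s[8] = 43, s[9] = 18, s[10] = 16, s[11] = 28, s[12] = 42, s[13] = 36, s[14] = 0, s[15] = 39, s[16] = 31, s[17] = 22, s[18] = 11, s[19] = 38, s[20] = 37, s[21] = 29, s[22] = 8, s[23] = 20, s[24] = 33, s[25] = 25, s[26] = 27, s[27] = 38, s[28] = 23, s[29] = 1, s[30] = 23, s[31] = 4, s[32] = 29, s[33] = 31, s[34] = 19, s[35] = 5, s[36] = 11, s[37] = 0, s[38] = 8, s[39] = 16, s[40] = 25, s[41] = 36, s[42] = 9, s[43] = 10, s[44] = 18, s[45] = 39, s[46] = 27, s[47] = 14.
Since (s[46], s[47]) = (s[0], s[1]) = (27, 14) (two consecutive terms determine the rest), the sequence is periodic with period 46.
So s[2225] = s[0 + ((2225-0) mod 46)] = s[17] = 22.

22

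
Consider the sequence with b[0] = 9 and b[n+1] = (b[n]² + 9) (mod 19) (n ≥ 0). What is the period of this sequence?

6

Listing terms: b[0] = 9; b[1] = 14; b[2] = 15; b[3] = 6; b[4] = 7; b[5] = 1; b[6] = 10; b[7] = 14.
Since b[7] = b[1] = 14, the sequence is eventually periodic: after a pre-period of length 1 it cycles with period 6.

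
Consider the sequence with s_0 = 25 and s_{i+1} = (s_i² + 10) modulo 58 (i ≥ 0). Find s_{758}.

s_0 = 25, s_1 = 55, s_2 = 19, s_3 = 23, s_4 = 17, s_5 = 9, s_6 = 33, s_7 = 55.
Since s_7 = s_1 = 55, the sequence is eventually periodic: after a pre-period of length 1 it cycles with period 6.
For i ≥ 1, s_i depends only on (i - 1) mod 6. (758 - 1) mod 6 = 1, so s_{758} = s_2 = 19.

19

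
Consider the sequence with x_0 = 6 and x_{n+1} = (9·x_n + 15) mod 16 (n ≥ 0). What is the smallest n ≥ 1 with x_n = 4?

Computing terms: x_0 = 6,  x_1 = 5,  x_2 = 12,  x_3 = 11,  x_4 = 2,  x_5 = 1,  x_6 = 8,  x_7 = 7,  x_8 = 14,  x_9 = 13,  x_{10} = 4,  x_{11} = 3,  x_{12} = 10,  x_{13} = 9,  x_{14} = 0,  x_{15} = 15,  x_{16} = 6.
Since x_{16} = x_0 = 6, the sequence is periodic with period 16.
The value 4 first appears (with n ≥ 1) at x_{10}.

10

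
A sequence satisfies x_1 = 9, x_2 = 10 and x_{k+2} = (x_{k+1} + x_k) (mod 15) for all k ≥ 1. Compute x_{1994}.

Computing terms: x_1 = 9,  x_2 = 10,  x_3 = 4,  x_4 = 14,  x_5 = 3,  x_6 = 2,  x_7 = 5,  x_8 = 7,  x_9 = 12,  x_{10} = 4,  x_{11} = 1,  x_{12} = 5,  x_{13} = 6,  x_{14} = 11,  x_{15} = 2,  x_{16} = 13,  x_{17} = 0,  x_{18} = 13,  x_{19} = 13,  x_{20} = 11,  x_{21} = 9,  x_{22} = 5,  x_{23} = 14,  x_{24} = 4,  x_{25} = 3,  x_{26} = 7,  x_{27} = 10,  x_{28} = 2,  x_{29} = 12,  x_{30} = 14,  x_{31} = 11,  x_{32} = 10,  x_{33} = 6,  x_{34} = 1,  x_{35} = 7,  x_{36} = 8,  x_{37} = 0,  x_{38} = 8,  x_{39} = 8,  x_{40} = 1,  x_{41} = 9,  x_{42} = 10.
The sequence repeats with period 40.
So x_{1994} = x_{1 + ((1994-1) mod 40)} = x_{34} = 1.

1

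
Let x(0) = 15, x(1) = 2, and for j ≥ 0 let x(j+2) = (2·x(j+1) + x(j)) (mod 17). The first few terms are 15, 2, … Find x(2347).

11

Listing terms: x(0) = 15,  x(1) = 2,  x(2) = 2,  x(3) = 6,  x(4) = 14,  x(5) = 0,  x(6) = 14,  x(7) = 11,  x(8) = 2,  x(9) = 15,  x(10) = 15,  x(11) = 11,  x(12) = 3,  x(13) = 0,  x(14) = 3,  x(15) = 6,  x(16) = 15,  x(17) = 2.
The sequence repeats with period 16.
(2347 - 0) mod 16 = 11, so x(2347) = x(11) = 11.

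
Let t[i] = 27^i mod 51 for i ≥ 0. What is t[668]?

We have t[0] = 1; t[1] = 27; t[2] = 15; t[3] = 48; t[4] = 21; t[5] = 6; t[6] = 9; t[7] = 39; t[8] = 33; t[9] = 24; t[10] = 36; t[11] = 3; t[12] = 30; t[13] = 45; t[14] = 42; t[15] = 12; t[16] = 18; t[17] = 27.
Since t[17] = t[1] = 27, the sequence is eventually periodic: after a pre-period of length 1 it cycles with period 16.
For i ≥ 1, t[i] depends only on (i - 1) mod 16. (668 - 1) mod 16 = 11, so t[668] = t[12] = 30.

30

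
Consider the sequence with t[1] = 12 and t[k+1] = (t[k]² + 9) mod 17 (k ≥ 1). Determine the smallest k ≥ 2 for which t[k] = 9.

We have t[1] = 12; t[2] = 0; t[3] = 9; t[4] = 5; t[5] = 0.
Since t[5] = t[2] = 0, the sequence is eventually periodic: after a pre-period of length 1 it cycles with period 3.
The value 9 first appears (with k ≥ 2) at t[3].

3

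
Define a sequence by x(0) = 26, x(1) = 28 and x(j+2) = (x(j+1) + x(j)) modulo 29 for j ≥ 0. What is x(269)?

24

We have x(0) = 26, x(1) = 28, x(2) = 25, x(3) = 24, x(4) = 20, x(5) = 15, x(6) = 6, x(7) = 21, x(8) = 27, x(9) = 19, x(10) = 17, x(11) = 7, x(12) = 24, x(13) = 2, x(14) = 26, x(15) = 28.
The sequence repeats with period 14.
So x(269) = x(0 + ((269-0) mod 14)) = x(3) = 24.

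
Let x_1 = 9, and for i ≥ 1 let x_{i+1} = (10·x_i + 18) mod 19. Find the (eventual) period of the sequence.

x_1 = 9, x_2 = 13, x_3 = 15, x_4 = 16, x_5 = 7, x_6 = 12, x_7 = 5, x_8 = 11, x_9 = 14, x_{10} = 6, x_{11} = 2, x_{12} = 0, x_{13} = 18, x_{14} = 8, x_{15} = 3, x_{16} = 10, x_{17} = 4, x_{18} = 1, x_{19} = 9.
Since x_{19} = x_1 = 9, the sequence is periodic with period 18.

18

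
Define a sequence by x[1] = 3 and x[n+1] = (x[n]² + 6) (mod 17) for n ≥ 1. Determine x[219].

x[1] = 3, x[2] = 15, x[3] = 10, x[4] = 4, x[5] = 5, x[6] = 14, x[7] = 15.
Since x[7] = x[2] = 15, the sequence is eventually periodic: after a pre-period of length 1 it cycles with period 5.
For n ≥ 2, x[n] depends only on (n - 2) mod 5. (219 - 2) mod 5 = 2, so x[219] = x[4] = 4.

4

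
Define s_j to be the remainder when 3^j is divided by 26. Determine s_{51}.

s_1 = 3; s_2 = 9; s_3 = 1; s_4 = 3.
Since s_4 = s_1 = 3, the sequence is periodic with period 3.
So s_{51} = s_{1 + ((51-1) mod 3)} = s_3 = 1.

1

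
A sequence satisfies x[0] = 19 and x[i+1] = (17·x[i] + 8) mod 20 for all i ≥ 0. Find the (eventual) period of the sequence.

4

Listing terms: x[0] = 19; x[1] = 11; x[2] = 15; x[3] = 3; x[4] = 19.
Since x[4] = x[0] = 19, the sequence is periodic with period 4.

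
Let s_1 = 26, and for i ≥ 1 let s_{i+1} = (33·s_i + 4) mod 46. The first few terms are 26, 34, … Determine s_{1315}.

Listing terms: s_1 = 26; s_2 = 34; s_3 = 22; s_4 = 40; s_5 = 36; s_6 = 42; s_7 = 10; s_8 = 12; s_9 = 32; s_{10} = 2; s_{11} = 24; s_{12} = 14; s_{13} = 6; s_{14} = 18; s_{15} = 0; s_{16} = 4; s_{17} = 44; s_{18} = 30; s_{19} = 28; s_{20} = 8; s_{21} = 38; s_{22} = 16; s_{23} = 26.
The sequence repeats with period 22.
(1315 - 1) mod 22 = 16, so s_{1315} = s_{17} = 44.

44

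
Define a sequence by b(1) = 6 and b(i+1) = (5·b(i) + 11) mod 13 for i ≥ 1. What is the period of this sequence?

Computing terms: b(1) = 6, b(2) = 2, b(3) = 8, b(4) = 12, b(5) = 6.
Since b(5) = b(1) = 6, the sequence is periodic with period 4.

4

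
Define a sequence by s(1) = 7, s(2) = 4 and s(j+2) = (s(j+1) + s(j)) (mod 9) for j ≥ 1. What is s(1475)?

8

We have s(1) = 7; s(2) = 4; s(3) = 2; s(4) = 6; s(5) = 8; s(6) = 5; s(7) = 4; s(8) = 0; s(9) = 4; s(10) = 4; s(11) = 8; s(12) = 3; s(13) = 2; s(14) = 5; s(15) = 7; s(16) = 3; s(17) = 1; s(18) = 4; s(19) = 5; s(20) = 0; s(21) = 5; s(22) = 5; s(23) = 1; s(24) = 6; s(25) = 7; s(26) = 4.
The sequence repeats with period 24.
So s(1475) = s(1 + ((1475-1) mod 24)) = s(11) = 8.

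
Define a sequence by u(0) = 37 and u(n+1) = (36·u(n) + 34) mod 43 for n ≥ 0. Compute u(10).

Computing terms: u(0) = 37; u(1) = 33; u(2) = 18; u(3) = 37.
Since u(3) = u(0) = 37, the sequence is periodic with period 3.
So u(10) = u(0 + ((10-0) mod 3)) = u(1) = 33.

33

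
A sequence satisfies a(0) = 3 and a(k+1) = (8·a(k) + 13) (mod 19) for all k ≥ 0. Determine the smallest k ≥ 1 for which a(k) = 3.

6

Computing terms: a(0) = 3, a(1) = 18, a(2) = 5, a(3) = 15, a(4) = 0, a(5) = 13, a(6) = 3.
Since a(6) = a(0) = 3, the sequence is periodic with period 6.
The value 3 next appears (with k ≥ 1) at a(6).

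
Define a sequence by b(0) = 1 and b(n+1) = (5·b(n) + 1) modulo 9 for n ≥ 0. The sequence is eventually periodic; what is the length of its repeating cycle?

6

Computing terms: b(0) = 1,  b(1) = 6,  b(2) = 4,  b(3) = 3,  b(4) = 7,  b(5) = 0,  b(6) = 1.
Since b(6) = b(0) = 1, the sequence is periodic with period 6.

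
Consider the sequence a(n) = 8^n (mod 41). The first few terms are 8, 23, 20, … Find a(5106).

Computing terms: a(1) = 8; a(2) = 23; a(3) = 20; a(4) = 37; a(5) = 9; a(6) = 31; a(7) = 2; a(8) = 16; a(9) = 5; a(10) = 40; a(11) = 33; a(12) = 18; a(13) = 21; a(14) = 4; a(15) = 32; a(16) = 10; a(17) = 39; a(18) = 25; a(19) = 36; a(20) = 1; a(21) = 8.
The sequence repeats with period 20.
So a(5106) = a(1 + ((5106-1) mod 20)) = a(6) = 31.

31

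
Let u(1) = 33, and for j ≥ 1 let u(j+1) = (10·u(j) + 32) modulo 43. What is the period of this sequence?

21

u(1) = 33; u(2) = 18; u(3) = 40; u(4) = 2; u(5) = 9; u(6) = 36; u(7) = 5; u(8) = 39; u(9) = 35; u(10) = 38; u(11) = 25; u(12) = 24; u(13) = 14; u(14) = 0; u(15) = 32; u(16) = 8; u(17) = 26; u(18) = 34; u(19) = 28; u(20) = 11; u(21) = 13; u(22) = 33.
Since u(22) = u(1) = 33, the sequence is periodic with period 21.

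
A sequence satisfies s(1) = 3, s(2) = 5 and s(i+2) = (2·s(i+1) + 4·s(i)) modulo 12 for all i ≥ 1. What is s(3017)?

s(1) = 3, s(2) = 5, s(3) = 10, s(4) = 4, s(5) = 0, s(6) = 4, s(7) = 8, s(8) = 8, s(9) = 0, s(10) = 8, s(11) = 4, s(12) = 4, s(13) = 0.
Since (s(12), s(13)) = (s(4), s(5)) = (4, 0) (two consecutive terms determine the rest), the sequence is eventually periodic: after a pre-period of length 3 it cycles with period 8.
For i ≥ 4, s(i) depends only on (i - 4) mod 8. (3017 - 4) mod 8 = 5, so s(3017) = s(9) = 0.

0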